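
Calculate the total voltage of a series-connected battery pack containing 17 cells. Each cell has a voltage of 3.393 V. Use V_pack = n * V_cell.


V_pack = n * V_cell = 17 * 3.393 = 57.681 V

57.681 V


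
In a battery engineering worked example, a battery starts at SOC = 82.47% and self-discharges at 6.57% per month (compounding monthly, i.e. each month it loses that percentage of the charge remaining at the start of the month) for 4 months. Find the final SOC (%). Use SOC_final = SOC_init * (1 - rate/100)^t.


Monthly retention factor = 1 - 6.57/100 = 0.9343
Over 4 months: factor^4 = 0.76198
SOC_final = 82.47 * 0.76198 = 62.84%

62.84%


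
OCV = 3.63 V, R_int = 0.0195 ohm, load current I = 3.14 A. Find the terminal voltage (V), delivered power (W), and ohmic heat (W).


Step 1: V_terminal = OCV - I*R = 3.63 - 3.14 * 0.0195 = 3.5688 V
Step 2: P_out = V_terminal * I = 3.5688 * 3.14 = 11.21 W
Step 3: Q = I^2 * R = 3.14^2 * 0.0195 = 0.1923 W

V=3.5688 V, P=11.21 W, Q=0.1923 W


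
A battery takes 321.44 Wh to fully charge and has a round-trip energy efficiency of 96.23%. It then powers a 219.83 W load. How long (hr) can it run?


Step 1: E_discharge = eta/100 * E_charge = 96.23/100 * 321.44 = 309.32 Wh
Step 2: t = E_discharge / P = 309.32 / 219.83 = 1.407 hr

1.407 hr


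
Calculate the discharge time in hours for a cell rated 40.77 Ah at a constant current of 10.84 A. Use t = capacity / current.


Runtime = 40.77 Ah / 10.84 A = 3.761 hr

3.761 hr


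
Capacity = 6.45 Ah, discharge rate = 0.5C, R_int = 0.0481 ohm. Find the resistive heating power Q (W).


Step 1: I = C_rate * capacity = 0.5 * 6.45 = 3.225 A
Step 2: Q = I^2 * R = 3.225^2 * 0.0481 = 10.401 * 0.0481 = 0.5003 W

0.5003 W


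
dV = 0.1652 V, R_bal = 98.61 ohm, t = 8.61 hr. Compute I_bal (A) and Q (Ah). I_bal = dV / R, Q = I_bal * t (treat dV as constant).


First, Ohm's law: I_bal = 0.1652 V / 98.61 ohm = 0.0016753 A
Then Q = I * t = 0.0016753 A * 8.61 hr = 0.01442 Ah

I=0.0016753 A, Q=0.01442 Ah


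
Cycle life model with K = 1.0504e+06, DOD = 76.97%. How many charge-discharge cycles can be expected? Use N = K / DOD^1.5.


Step 1: DOD^1.5 = 76.97^1.5 = 675.28
Step 2: N = 1.0504e+06 / 675.28 = 1556 cycles

1556 cycles


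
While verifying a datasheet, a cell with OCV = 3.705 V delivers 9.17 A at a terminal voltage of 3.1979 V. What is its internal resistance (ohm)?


R = (OCV - V) / I = (3.705 - 3.1979) / 9.17 = 0.05530 ohm

0.05530 ohm


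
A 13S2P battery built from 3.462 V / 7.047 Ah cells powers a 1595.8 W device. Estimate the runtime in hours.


Step 1: E_pack = Ns * V_cell * Np * C_cell = 13 * 3.462 * 2 * 7.047 = 634.31 Wh
Step 2: t = E_pack / P = 634.31 / 1595.8 = 0.3975 hr

0.3975 hr


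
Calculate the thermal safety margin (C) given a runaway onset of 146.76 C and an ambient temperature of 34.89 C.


Safety margin = 146.76 C - 34.89 C = 111.87 C

111.87 C


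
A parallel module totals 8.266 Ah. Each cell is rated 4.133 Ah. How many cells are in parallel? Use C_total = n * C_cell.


n = C_total / C_cell = 8.266 / 4.133 = 2

2


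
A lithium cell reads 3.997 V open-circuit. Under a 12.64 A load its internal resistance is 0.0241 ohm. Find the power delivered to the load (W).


Step 1: V_terminal = OCV - I*R = 3.997 - 12.64 * 0.0241 = 3.6924 V
Step 2: P_out = V_terminal * I = 3.6924 * 12.64 = 46.67 W

46.67 W


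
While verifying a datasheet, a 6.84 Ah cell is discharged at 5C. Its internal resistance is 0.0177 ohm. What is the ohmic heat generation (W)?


Step 1: I = C_rate * capacity = 5 * 6.84 = 34.2 A
Step 2: Q = I^2 * R = 34.2^2 * 0.0177 = 1169.6 * 0.0177 = 20.70 W

20.70 W


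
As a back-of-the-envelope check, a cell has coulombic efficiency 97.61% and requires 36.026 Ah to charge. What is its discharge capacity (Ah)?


Q_dis = eta/100 * Q_chg = 97.61/100 * 36.026 = 35.16 Ah

35.16 Ah


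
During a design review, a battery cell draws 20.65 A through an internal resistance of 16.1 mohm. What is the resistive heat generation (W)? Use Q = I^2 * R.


Convert: R = 16.1 mohm = 0.0161 ohm
Q = I^2 * R = 20.65^2 * 0.0161 = 6.865 W

6.865 W


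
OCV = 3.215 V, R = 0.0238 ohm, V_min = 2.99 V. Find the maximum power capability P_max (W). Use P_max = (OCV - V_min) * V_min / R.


P_max = (OCV - V_min) * V_min / R = (3.215 - 2.99) * 2.99 / 0.0238 = 0.225 * 2.99 / 0.0238 = 28.27 W

28.27 W


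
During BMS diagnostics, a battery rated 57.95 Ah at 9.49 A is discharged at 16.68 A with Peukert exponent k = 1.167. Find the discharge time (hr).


Step 1: t_rated = C / I_rated = 57.95 / 9.49 = 6.1064 hr
Step 2: ratio = 9.49 / 16.68 = 0.56894
Step 3: ratio^k = 0.56894^1.167 = 0.5178
Step 4: t = t_rated * ratio^k = 6.1064 * 0.5178 = 3.162 hr

3.162 hr


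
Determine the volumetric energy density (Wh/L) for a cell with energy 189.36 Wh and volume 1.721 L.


ED = E / V = 189.36 / 1.721 = 110.0 Wh/L

110.0 Wh/L


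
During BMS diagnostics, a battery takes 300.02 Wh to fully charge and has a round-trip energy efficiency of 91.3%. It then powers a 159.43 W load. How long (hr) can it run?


Step 1: E_discharge = eta/100 * E_charge = 91.3/100 * 300.02 = 273.92 Wh
Step 2: t = E_discharge / P = 273.92 / 159.43 = 1.718 hr

1.718 hr


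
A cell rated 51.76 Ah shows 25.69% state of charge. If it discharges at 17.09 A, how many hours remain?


Step 1: remaining = SOC/100 * C_total = 25.69/100 * 51.76 = 13.297 Ah
Step 2: t = remaining / I = 13.297 / 17.09 = 0.7781 hr

0.7781 hr


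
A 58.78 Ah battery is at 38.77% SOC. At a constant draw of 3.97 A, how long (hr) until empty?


Step 1: remaining = SOC/100 * C_total = 38.77/100 * 58.78 = 22.789 Ah
Step 2: t = remaining / I = 22.789 / 3.97 = 5.740 hr

5.740 hr


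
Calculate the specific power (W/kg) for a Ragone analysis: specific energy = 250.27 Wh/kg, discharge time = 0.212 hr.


Specific power = 250.27 Wh/kg / 0.212 hr = 1181 W/kg

1181 W/kg


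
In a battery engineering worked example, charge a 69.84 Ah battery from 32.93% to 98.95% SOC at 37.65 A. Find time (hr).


delta_Ah = 69.84 * (98.95 - 32.93) / 100 = 46.108 Ah
t = delta_Ah / I = 46.108 / 37.65 = 1.225 hr

1.225 hr


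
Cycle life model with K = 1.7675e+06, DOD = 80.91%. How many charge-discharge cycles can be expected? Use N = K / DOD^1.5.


DOD^1.5 = 727.79
N = K / DOD^1.5 = 1.7675e+06 / 727.79 = 2429

2429 cycles


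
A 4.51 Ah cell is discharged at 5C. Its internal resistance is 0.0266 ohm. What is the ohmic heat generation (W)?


Step 1: I = C_rate * capacity = 5 * 4.51 = 22.55 A
Step 2: Q = I^2 * R = 22.55^2 * 0.0266 = 508.5 * 0.0266 = 13.53 W

13.53 W


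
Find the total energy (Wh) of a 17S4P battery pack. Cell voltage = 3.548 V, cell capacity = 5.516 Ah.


V_pack = 17 * 3.548 = 60.316 V
C_pack = 4 * 5.516 = 22.064 Ah
E = V_pack * C_pack = 60.316 * 22.064 = 1331 Wh

1331 Wh


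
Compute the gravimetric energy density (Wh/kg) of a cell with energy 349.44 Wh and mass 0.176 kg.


Specific energy = 349.44 Wh / 0.176 kg = 1985 Wh/kg

1985 Wh/kg


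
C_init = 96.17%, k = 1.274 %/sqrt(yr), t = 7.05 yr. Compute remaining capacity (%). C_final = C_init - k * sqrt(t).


Step 1: sqrt(7.05 yr) = 2.6552
Step 2: drop = 1.274 * 2.6552 = 3.3827
Step 3: C_final = 96.17 - 3.3827 = 92.79%

92.79%


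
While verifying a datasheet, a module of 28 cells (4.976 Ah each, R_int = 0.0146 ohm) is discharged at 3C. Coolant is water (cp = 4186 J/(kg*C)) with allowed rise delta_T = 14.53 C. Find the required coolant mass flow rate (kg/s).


Step 1: I = 3 * 4.976 = 14.928 A
Step 2: Q_cell = I^2 * R = 14.928^2 * 0.0146 = 3.2535 W
Step 3: Q_total = 28 * 3.2535 = 91.098 W
Step 4: m_dot = Q_total / (cp * dT) = 91.098 / (4186 * 14.53) = 0.001498 kg/s

0.001498 kg/s


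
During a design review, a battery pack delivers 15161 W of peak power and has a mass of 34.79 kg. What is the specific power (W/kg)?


Specific power = 15161 W / 34.79 kg = 435.8 W/kg

435.8 W/kg


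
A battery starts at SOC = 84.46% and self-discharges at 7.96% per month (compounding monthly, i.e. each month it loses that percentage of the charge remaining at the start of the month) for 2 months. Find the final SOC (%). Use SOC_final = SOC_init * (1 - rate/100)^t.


decay = (1 - 7.96/100)^2 = 0.84714
SOC_final = 84.46 * 0.84714 = 71.55%

71.55%


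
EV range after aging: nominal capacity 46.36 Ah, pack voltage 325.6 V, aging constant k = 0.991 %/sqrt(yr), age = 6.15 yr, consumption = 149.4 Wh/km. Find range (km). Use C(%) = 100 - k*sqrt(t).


Step 1: capacity retention = 100 - 0.991 * sqrt(6.15) = 100 - 0.991 * 2.4799 = 97.542%
Step 2: C_now = 46.36 * 97.542/100 = 45.22 Ah
Step 3: E_pack = V * C_now = 325.6 * 45.22 = 14724 Wh
Step 4: range = E_pack / consumption = 14724 / 149.4 = 98.55 km

98.55 km


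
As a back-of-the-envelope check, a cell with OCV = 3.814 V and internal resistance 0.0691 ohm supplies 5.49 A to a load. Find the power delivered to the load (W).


Step 1: V_terminal = OCV - I*R = 3.814 - 5.49 * 0.0691 = 3.4346 V
Step 2: P_out = V_terminal * I = 3.4346 * 5.49 = 18.86 W

18.86 W


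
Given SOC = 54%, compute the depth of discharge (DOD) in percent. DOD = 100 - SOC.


DOD = 100 - SOC = 100 - 54 = 46%

46%


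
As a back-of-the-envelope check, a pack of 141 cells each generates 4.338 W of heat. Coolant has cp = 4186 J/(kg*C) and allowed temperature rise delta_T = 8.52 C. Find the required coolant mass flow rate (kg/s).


Q_total = 141 * 4.338 = 611.66 W
m_dot = Q_total / (cp * dT) = 611.66 / (4186 * 8.52) = 0.01715 kg/s

0.01715 kg/s


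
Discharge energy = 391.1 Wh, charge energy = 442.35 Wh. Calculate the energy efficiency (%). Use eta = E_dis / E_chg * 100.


Round-trip efficiency = 391.1/442.35 * 100% = 88.41%

88.41%


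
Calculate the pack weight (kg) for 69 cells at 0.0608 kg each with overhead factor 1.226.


Cell mass sum = 69 * 0.0608 = 4.1952 kg
With overhead 1.226: m_pack = 4.1952 * 1.226 = 5.143 kg

5.143 kg


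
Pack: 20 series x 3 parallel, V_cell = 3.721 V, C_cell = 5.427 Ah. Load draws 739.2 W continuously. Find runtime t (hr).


Step 1: E_pack = Ns * V_cell * Np * C_cell = 20 * 3.721 * 3 * 5.427 = 1211.6 Wh
Step 2: t = E_pack / P = 1211.6 / 739.2 = 1.639 hr

1.639 hr


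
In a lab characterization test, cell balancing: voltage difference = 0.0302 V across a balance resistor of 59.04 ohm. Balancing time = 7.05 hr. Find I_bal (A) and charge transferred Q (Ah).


First, Ohm's law: I_bal = 0.0302 V / 59.04 ohm = 5.1152e-04 A
Then Q = I * t = 5.1152e-04 A * 7.05 hr = 0.003606 Ah

I=5.1152e-04 A, Q=0.003606 Ah


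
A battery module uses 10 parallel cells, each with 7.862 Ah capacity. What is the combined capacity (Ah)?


C_total = 10 * 7.862 = 78.62 Ah

78.62 Ah


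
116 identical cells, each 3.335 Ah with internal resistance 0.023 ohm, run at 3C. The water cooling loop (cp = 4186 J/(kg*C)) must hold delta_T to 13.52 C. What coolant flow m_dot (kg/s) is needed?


Step 1: I = 3 * 3.335 = 10.005 A
Step 2: Q_cell = I^2 * R = 10.005^2 * 0.023 = 2.3023 W
Step 3: Q_total = 116 * 2.3023 = 267.07 W
Step 4: m_dot = Q_total / (cp * dT) = 267.07 / (4186 * 13.52) = 0.004719 kg/s

0.004719 kg/s


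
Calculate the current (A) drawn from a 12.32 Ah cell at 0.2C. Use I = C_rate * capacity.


At 0.2C: I = 0.2 * 12.32 Ah = 2.464 A

2.464 A


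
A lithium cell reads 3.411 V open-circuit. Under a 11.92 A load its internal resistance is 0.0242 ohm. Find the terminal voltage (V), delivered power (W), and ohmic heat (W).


Step 1: V_terminal = OCV - I*R = 3.411 - 11.92 * 0.0242 = 3.1225 V
Step 2: P_out = V_terminal * I = 3.1225 * 11.92 = 37.22 W
Step 3: Q = I^2 * R = 11.92^2 * 0.0242 = 3.438 W

V=3.1225 V, P=37.22 W, Q=3.438 W


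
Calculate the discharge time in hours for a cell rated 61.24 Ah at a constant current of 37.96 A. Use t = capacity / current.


Runtime = 61.24 Ah / 37.96 A = 1.613 hr

1.613 hr


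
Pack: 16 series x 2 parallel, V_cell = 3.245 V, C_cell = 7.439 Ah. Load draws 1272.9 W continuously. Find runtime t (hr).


Step 1: E_pack = Ns * V_cell * Np * C_cell = 16 * 3.245 * 2 * 7.439 = 772.47 Wh
Step 2: t = E_pack / P = 772.47 / 1272.9 = 0.6069 hr

0.6069 hr


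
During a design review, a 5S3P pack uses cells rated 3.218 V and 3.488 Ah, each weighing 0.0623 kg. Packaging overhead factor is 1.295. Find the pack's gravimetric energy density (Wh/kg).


Step 1: V_pack = 5 * 3.218 = 16.09 V
Step 2: C_pack = 3 * 3.488 = 10.464 Ah
Step 3: E_pack = V_pack * C_pack = 16.09 * 10.464 = 168.37 Wh
Step 4: m_pack = 5 * 3 * 0.0623 * 1.295 = 1.2102 kg
Step 5: ED = E_pack / m_pack = 168.37 / 1.2102 = 139.1 Wh/kg

139.1 Wh/kg


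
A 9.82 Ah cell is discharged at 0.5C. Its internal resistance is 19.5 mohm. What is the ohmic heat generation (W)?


Convert: R = 19.5 mohm = 0.0195 ohm
Step 1: I = C_rate * capacity = 0.5 * 9.82 = 4.91 A
Step 2: Q = I^2 * R = 4.91^2 * 0.0195 = 24.108 * 0.0195 = 0.4701 W

0.4701 W


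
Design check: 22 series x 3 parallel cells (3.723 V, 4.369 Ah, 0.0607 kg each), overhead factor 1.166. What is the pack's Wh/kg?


Step 1: V_pack = 22 * 3.723 = 81.906 V
Step 2: C_pack = 3 * 4.369 = 13.107 Ah
Step 3: E_pack = V_pack * C_pack = 81.906 * 13.107 = 1073.5 Wh
Step 4: m_pack = 22 * 3 * 0.0607 * 1.166 = 4.6712 kg
Step 5: ED = E_pack / m_pack = 1073.5 / 4.6712 = 229.8 Wh/kg

229.8 Wh/kg


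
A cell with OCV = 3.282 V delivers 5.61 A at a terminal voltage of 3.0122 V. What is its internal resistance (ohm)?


R = (OCV - V) / I = (3.282 - 3.0122) / 5.61 = 0.04809 ohm

0.04809 ohm


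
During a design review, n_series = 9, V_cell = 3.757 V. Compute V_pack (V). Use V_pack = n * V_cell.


V_pack = n * V_cell = 9 * 3.757 = 33.813 V

33.813 V


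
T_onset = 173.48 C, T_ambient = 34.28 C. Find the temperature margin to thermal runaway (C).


Safety margin = 173.48 C - 34.28 C = 139.2 C

139.2 C


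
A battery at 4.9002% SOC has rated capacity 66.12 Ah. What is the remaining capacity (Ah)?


remaining = SOC / 100 * total = 4.9002 / 100 * 66.12 = 3.240 Ah

3.240 Ah


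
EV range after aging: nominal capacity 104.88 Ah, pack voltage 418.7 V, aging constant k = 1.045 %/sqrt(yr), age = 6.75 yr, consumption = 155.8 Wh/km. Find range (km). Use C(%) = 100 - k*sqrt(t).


Step 1: capacity retention = 100 - 1.045 * sqrt(6.75) = 100 - 1.045 * 2.5981 = 97.285%
Step 2: C_now = 104.88 * 97.285/100 = 102.03 Ah
Step 3: E_pack = V * C_now = 418.7 * 102.03 = 42720 Wh
Step 4: range = E_pack / consumption = 42720 / 155.8 = 274.2 km

274.2 km


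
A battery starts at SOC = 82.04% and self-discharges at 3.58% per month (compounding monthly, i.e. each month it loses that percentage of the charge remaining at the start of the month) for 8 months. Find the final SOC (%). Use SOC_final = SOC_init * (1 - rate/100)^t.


Monthly retention factor = 1 - 3.58/100 = 0.9642
Over 8 months: factor^8 = 0.74703
SOC_final = 82.04 * 0.74703 = 61.29%

61.29%


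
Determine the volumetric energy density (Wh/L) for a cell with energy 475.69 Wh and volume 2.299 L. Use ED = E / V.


ED = E / V = 475.69 / 2.299 = 206.9 Wh/L

206.9 Wh/L


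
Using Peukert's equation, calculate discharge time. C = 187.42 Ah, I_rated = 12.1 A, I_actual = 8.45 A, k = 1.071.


Step 1: t_rated = C / I_rated = 187.42 / 12.1 = 15.489 hr
Step 2: ratio = 12.1 / 8.45 = 1.432
Step 3: ratio^k = 1.432^1.071 = 1.469
Step 4: t = t_rated * ratio^k = 15.489 * 1.469 = 22.75 hr

22.75 hr


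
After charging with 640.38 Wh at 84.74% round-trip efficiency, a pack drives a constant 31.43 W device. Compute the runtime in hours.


Step 1: E_discharge = eta/100 * E_charge = 84.74/100 * 640.38 = 542.66 Wh
Step 2: t = E_discharge / P = 542.66 / 31.43 = 17.27 hr

17.27 hr


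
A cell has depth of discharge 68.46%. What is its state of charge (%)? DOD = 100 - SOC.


SOC = 100 - DOD = 100 - 68.46 = 31.54%

31.54%


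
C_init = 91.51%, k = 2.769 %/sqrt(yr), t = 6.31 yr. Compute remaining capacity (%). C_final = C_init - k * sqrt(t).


Step 1: sqrt(6.31 yr) = 2.512
Step 2: drop = 2.769 * 2.512 = 6.9557
Step 3: C_final = 91.51 - 6.9557 = 84.55%

84.55%


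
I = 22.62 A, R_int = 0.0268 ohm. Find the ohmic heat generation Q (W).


I^2 = 511.66
Q = 511.66 * 0.0268 = 13.71 W

13.71 W


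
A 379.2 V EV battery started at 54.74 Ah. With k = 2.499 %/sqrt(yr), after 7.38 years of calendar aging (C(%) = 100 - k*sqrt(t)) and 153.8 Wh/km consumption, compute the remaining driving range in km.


Step 1: capacity retention = 100 - 2.499 * sqrt(7.38) = 100 - 2.499 * 2.7166 = 93.211%
Step 2: C_now = 54.74 * 93.211/100 = 51.024 Ah
Step 3: E_pack = V * C_now = 379.2 * 51.024 = 19348 Wh
Step 4: range = E_pack / consumption = 19348 / 153.8 = 125.8 km

125.8 km


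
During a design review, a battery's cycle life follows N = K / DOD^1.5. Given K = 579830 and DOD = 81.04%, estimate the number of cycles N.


DOD^1.5 = 729.54
N = K / DOD^1.5 = 579830 / 729.54 = 794.8

794.8 cycles


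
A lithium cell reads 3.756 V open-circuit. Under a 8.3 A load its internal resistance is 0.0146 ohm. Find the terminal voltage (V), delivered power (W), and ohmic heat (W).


Step 1: V_terminal = OCV - I*R = 3.756 - 8.3 * 0.0146 = 3.6348 V
Step 2: P_out = V_terminal * I = 3.6348 * 8.3 = 30.17 W
Step 3: Q = I^2 * R = 8.3^2 * 0.0146 = 1.006 W

V=3.6348 V, P=30.17 W, Q=1.006 W


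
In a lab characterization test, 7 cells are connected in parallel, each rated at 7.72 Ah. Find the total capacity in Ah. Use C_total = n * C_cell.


Parallel capacities add: 7 * 7.72 Ah = 54.04 Ah

54.04 Ah


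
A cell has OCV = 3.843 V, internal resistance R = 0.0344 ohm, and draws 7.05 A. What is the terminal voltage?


V = OCV - I*R = 3.843 - 7.05 * 0.0344 = 3.600 V

3.600 V


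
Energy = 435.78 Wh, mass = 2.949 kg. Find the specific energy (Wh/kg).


Specific energy = 435.78 Wh / 2.949 kg = 147.8 Wh/kg

147.8 Wh/kg


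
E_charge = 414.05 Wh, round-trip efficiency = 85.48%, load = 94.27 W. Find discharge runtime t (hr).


Step 1: E_discharge = eta/100 * E_charge = 85.48/100 * 414.05 = 353.93 Wh
Step 2: t = E_discharge / P = 353.93 / 94.27 = 3.754 hr

3.754 hr


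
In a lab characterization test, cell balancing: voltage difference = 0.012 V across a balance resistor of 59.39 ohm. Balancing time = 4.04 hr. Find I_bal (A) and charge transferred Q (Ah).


I_bal = dV / R = 0.012 / 59.39 = 2.0205e-04 A
Q = I_bal * t = 2.0205e-04 * 4.04 = 8.163e-04 Ah

I=2.0205e-04 A, Q=8.163e-04 Ah


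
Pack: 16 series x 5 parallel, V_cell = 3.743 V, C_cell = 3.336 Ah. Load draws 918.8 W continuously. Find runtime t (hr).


Step 1: E_pack = Ns * V_cell * Np * C_cell = 16 * 3.743 * 5 * 3.336 = 998.93 Wh
Step 2: t = E_pack / P = 998.93 / 918.8 = 1.087 hr

1.087 hr


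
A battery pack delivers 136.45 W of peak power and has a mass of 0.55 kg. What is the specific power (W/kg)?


SP = P / m = 136.45 / 0.55 = 248.1 W/kg

248.1 W/kg


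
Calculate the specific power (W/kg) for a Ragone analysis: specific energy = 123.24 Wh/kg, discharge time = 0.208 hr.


P_specific = E / t = 123.24 / 0.208 = 592.5 W/kg

592.5 W/kg


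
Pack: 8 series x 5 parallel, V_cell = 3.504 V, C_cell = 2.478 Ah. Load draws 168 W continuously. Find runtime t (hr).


Step 1: E_pack = Ns * V_cell * Np * C_cell = 8 * 3.504 * 5 * 2.478 = 347.32 Wh
Step 2: t = E_pack / P = 347.32 / 168 = 2.067 hr

2.067 hr


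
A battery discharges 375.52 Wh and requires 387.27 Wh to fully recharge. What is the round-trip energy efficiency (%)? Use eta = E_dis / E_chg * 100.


Round-trip efficiency = 375.52/387.27 * 100% = 96.97%

96.97%


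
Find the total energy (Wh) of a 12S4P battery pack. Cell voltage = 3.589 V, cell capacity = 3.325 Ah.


V_pack = 12 * 3.589 = 43.068 V
C_pack = 4 * 3.325 = 13.3 Ah
E = V_pack * C_pack = 43.068 * 13.3 = 572.8 Wh

572.8 Wh


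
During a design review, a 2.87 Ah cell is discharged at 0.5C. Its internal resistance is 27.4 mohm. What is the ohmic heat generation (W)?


Convert: R = 27.4 mohm = 0.0274 ohm
Step 1: I = C_rate * capacity = 0.5 * 2.87 = 1.435 A
Step 2: Q = I^2 * R = 1.435^2 * 0.0274 = 2.0592 * 0.0274 = 0.05642 W

0.05642 W


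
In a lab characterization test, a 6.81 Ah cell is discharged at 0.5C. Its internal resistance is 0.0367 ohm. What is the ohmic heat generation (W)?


Step 1: I = C_rate * capacity = 0.5 * 6.81 = 3.405 A
Step 2: Q = I^2 * R = 3.405^2 * 0.0367 = 11.594 * 0.0367 = 0.4255 W

0.4255 W


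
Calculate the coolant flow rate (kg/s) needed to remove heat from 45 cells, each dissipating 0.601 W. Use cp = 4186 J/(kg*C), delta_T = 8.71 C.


Step 1: Total heat Q = 45 * 0.601 W = 27.045 W
Step 2: denom = cp * dT = 4186 * 8.71 = 36460
Step 3: m_dot = 27.045 / 36460 = 7.418e-04 kg/s

7.418e-04 kg/s


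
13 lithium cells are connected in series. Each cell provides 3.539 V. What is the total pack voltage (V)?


Series voltages add: 13 * 3.539 V = 46.007 V

46.007 V


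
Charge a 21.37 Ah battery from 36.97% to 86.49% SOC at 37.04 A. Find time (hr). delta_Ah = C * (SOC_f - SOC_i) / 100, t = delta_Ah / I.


delta_Ah = 21.37 * (86.49 - 36.97) / 100 = 10.582 Ah
t = delta_Ah / I = 10.582 / 37.04 = 0.2857 hr

0.2857 hr


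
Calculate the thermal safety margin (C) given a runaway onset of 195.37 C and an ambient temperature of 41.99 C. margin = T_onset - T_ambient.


margin = T_onset - T_ambient = 195.37 - 41.99 = 153.38 C

153.38 C


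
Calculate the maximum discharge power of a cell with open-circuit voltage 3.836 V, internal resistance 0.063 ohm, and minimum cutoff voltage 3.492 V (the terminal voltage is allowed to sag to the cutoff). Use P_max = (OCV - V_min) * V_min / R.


P_max = (OCV - V_min) * V_min / R = (3.836 - 3.492) * 3.492 / 0.063 = 0.344 * 3.492 / 0.063 = 19.07 W

19.07 W


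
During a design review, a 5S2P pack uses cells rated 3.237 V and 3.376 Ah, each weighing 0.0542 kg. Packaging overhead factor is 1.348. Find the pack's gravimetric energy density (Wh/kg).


Step 1: V_pack = 5 * 3.237 = 16.185 V
Step 2: C_pack = 2 * 3.376 = 6.752 Ah
Step 3: E_pack = V_pack * C_pack = 16.185 * 6.752 = 109.28 Wh
Step 4: m_pack = 5 * 2 * 0.0542 * 1.348 = 0.73062 kg
Step 5: ED = E_pack / m_pack = 109.28 / 0.73062 = 149.6 Wh/kg

149.6 Wh/kg


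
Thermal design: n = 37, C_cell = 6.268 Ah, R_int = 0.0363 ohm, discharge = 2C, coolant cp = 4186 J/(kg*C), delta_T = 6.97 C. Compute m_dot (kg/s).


Step 1: I = 2 * 6.268 = 12.536 A
Step 2: Q_cell = I^2 * R = 12.536^2 * 0.0363 = 5.7046 W
Step 3: Q_total = 37 * 5.7046 = 211.07 W
Step 4: m_dot = Q_total / (cp * dT) = 211.07 / (4186 * 6.97) = 0.007234 kg/s

0.007234 kg/s


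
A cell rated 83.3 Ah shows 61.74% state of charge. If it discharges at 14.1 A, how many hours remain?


Step 1: remaining = SOC/100 * C_total = 61.74/100 * 83.3 = 51.429 Ah
Step 2: t = remaining / I = 51.429 / 14.1 = 3.647 hr

3.647 hr


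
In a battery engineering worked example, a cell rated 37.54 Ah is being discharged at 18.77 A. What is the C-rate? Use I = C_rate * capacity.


C_rate = I / capacity = 18.77 / 37.54 = 0.5C

0.5C


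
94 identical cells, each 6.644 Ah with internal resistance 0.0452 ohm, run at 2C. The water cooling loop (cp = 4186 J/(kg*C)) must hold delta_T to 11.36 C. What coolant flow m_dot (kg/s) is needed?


Step 1: I = 2 * 6.644 = 13.288 A
Step 2: Q_cell = I^2 * R = 13.288^2 * 0.0452 = 7.981 W
Step 3: Q_total = 94 * 7.981 = 750.21 W
Step 4: m_dot = Q_total / (cp * dT) = 750.21 / (4186 * 11.36) = 0.01578 kg/s

0.01578 kg/s


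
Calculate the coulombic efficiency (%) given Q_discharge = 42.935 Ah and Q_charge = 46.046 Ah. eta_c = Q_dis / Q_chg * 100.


eta_c = Q_dis / Q_chg * 100 = 42.935 / 46.046 * 100 = 93.24%

93.24%


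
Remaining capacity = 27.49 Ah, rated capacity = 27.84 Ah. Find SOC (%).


SOC% = 27.49 / 27.84 * 100 = 98.74%

98.74%


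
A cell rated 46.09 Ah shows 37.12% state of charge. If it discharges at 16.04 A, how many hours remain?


Step 1: remaining = SOC/100 * C_total = 37.12/100 * 46.09 = 17.109 Ah
Step 2: t = remaining / I = 17.109 / 16.04 = 1.067 hr

1.067 hr


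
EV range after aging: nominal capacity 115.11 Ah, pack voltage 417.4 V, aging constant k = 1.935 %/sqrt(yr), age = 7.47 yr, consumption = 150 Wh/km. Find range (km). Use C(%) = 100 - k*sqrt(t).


Step 1: capacity retention = 100 - 1.935 * sqrt(7.47) = 100 - 1.935 * 2.7331 = 94.711%
Step 2: C_now = 115.11 * 94.711/100 = 109.02 Ah
Step 3: E_pack = V * C_now = 417.4 * 109.02 = 45505 Wh
Step 4: range = E_pack / consumption = 45505 / 150 = 303.4 km

303.4 km


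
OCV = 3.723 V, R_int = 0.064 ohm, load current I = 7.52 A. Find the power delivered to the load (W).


Step 1: V_terminal = OCV - I*R = 3.723 - 7.52 * 0.064 = 3.2417 V
Step 2: P_out = V_terminal * I = 3.2417 * 7.52 = 24.38 W

24.38 W


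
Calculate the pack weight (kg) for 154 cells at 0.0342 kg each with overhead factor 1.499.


m_pack = n * m_cell * overhead = 154 * 0.0342 * 1.499 = 7.895 kg

7.895 kg


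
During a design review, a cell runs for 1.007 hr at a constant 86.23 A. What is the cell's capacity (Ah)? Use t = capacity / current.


C = I * t = 86.23 * 1.007 = 86.83 Ah

86.83 Ah


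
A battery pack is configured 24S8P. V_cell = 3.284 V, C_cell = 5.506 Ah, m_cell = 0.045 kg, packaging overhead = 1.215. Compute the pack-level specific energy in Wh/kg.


Step 1: V_pack = 24 * 3.284 = 78.816 V
Step 2: C_pack = 8 * 5.506 = 44.048 Ah
Step 3: E_pack = V_pack * C_pack = 78.816 * 44.048 = 3471.7 Wh
Step 4: m_pack = 24 * 8 * 0.045 * 1.215 = 10.498 kg
Step 5: ED = E_pack / m_pack = 3471.7 / 10.498 = 330.7 Wh/kg

330.7 Wh/kg


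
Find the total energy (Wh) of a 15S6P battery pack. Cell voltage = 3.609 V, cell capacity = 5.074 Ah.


V_pack = 15 * 3.609 = 54.135 V
C_pack = 6 * 5.074 = 30.444 Ah
E = V_pack * C_pack = 54.135 * 30.444 = 1648 Wh

1648 Wh


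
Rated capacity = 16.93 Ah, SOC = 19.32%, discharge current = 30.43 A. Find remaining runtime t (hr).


Step 1: remaining = SOC/100 * C_total = 19.32/100 * 16.93 = 3.2709 Ah
Step 2: t = remaining / I = 3.2709 / 30.43 = 0.1075 hr

0.1075 hr


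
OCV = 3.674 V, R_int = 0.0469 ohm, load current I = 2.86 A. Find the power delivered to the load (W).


Step 1: V_terminal = OCV - I*R = 3.674 - 2.86 * 0.0469 = 3.5399 V
Step 2: P_out = V_terminal * I = 3.5399 * 2.86 = 10.12 W

10.12 W


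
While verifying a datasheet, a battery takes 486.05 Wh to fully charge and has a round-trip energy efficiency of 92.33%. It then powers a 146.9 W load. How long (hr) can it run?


Step 1: E_discharge = eta/100 * E_charge = 92.33/100 * 486.05 = 448.77 Wh
Step 2: t = E_discharge / P = 448.77 / 146.9 = 3.055 hr

3.055 hr


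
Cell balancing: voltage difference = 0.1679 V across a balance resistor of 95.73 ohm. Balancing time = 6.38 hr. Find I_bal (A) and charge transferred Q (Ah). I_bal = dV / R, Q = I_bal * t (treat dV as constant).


First, Ohm's law: I_bal = 0.1679 V / 95.73 ohm = 0.0017539 A
Then Q = I * t = 0.0017539 A * 6.38 hr = 0.01119 Ah

I=0.0017539 A, Q=0.01119 Ah


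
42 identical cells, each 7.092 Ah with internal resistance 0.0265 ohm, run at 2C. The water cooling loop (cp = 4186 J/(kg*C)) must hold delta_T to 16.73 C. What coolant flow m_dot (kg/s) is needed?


Step 1: I = 2 * 7.092 = 14.184 A
Step 2: Q_cell = I^2 * R = 14.184^2 * 0.0265 = 5.3314 W
Step 3: Q_total = 42 * 5.3314 = 223.92 W
Step 4: m_dot = Q_total / (cp * dT) = 223.92 / (4186 * 16.73) = 0.003197 kg/s

0.003197 kg/s


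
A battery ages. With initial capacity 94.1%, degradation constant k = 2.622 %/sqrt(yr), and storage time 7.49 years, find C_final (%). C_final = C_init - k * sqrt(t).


sqrt(t) = sqrt(7.49) = 2.7368
C_final = 94.1 - 2.622 * 2.7368 = 86.92%

86.92%


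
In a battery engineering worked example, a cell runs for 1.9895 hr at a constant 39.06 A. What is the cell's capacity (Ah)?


C = I * t = 39.06 * 1.9895 = 77.71 Ah

77.71 Ah


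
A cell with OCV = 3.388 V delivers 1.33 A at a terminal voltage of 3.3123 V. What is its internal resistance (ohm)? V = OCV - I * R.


R = (OCV - V) / I = (3.388 - 3.3123) / 1.33 = 0.05692 ohm

0.05692 ohm


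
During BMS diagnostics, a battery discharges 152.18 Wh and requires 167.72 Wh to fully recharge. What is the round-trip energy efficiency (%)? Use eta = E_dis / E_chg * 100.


Round-trip efficiency = 152.18/167.72 * 100% = 90.73%

90.73%


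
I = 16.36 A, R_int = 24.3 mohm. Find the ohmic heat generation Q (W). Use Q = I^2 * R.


Convert: R = 24.3 mohm = 0.0243 ohm
Q = I^2 * R = 16.36^2 * 0.0243 = 6.504 W

6.504 W


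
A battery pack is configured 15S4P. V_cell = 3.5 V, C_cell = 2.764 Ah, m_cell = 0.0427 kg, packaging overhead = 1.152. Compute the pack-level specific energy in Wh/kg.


Step 1: V_pack = 15 * 3.5 = 52.5 V
Step 2: C_pack = 4 * 2.764 = 11.056 Ah
Step 3: E_pack = V_pack * C_pack = 52.5 * 11.056 = 580.44 Wh
Step 4: m_pack = 15 * 4 * 0.0427 * 1.152 = 2.9514 kg
Step 5: ED = E_pack / m_pack = 580.44 / 2.9514 = 196.7 Wh/kg

196.7 Wh/kg


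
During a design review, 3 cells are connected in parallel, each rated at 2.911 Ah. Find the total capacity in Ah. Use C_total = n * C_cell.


C_total = 3 * 2.911 = 8.733 Ah

8.733 Ah


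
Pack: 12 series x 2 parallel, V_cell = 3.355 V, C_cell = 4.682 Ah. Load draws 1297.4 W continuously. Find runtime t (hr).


Step 1: E_pack = Ns * V_cell * Np * C_cell = 12 * 3.355 * 2 * 4.682 = 376.99 Wh
Step 2: t = E_pack / P = 376.99 / 1297.4 = 0.2906 hr

0.2906 hr


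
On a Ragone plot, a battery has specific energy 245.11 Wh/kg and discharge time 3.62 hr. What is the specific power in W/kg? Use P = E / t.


Specific power = 245.11 Wh/kg / 3.62 hr = 67.71 W/kg

67.71 W/kg


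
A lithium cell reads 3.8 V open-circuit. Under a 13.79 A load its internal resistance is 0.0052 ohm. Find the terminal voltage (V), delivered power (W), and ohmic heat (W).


Step 1: V_terminal = OCV - I*R = 3.8 - 13.79 * 0.0052 = 3.7283 V
Step 2: P_out = V_terminal * I = 3.7283 * 13.79 = 51.41 W
Step 3: Q = I^2 * R = 13.79^2 * 0.0052 = 0.9889 W

V=3.7283 V, P=51.41 W, Q=0.9889 W


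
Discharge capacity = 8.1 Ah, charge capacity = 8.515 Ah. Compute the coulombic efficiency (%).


eta_c = Q_dis / Q_chg * 100 = 8.1 / 8.515 * 100 = 95.13%

95.13%


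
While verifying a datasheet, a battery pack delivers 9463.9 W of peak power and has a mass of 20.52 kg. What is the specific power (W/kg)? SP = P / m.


SP = P / m = 9463.9 / 20.52 = 461.2 W/kg

461.2 W/kg


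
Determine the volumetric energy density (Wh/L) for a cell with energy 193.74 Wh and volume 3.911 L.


ED = E / V = 193.74 / 3.911 = 49.54 Wh/L

49.54 Wh/L


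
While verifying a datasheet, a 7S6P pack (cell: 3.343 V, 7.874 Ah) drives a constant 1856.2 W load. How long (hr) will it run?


Step 1: E_pack = Ns * V_cell * Np * C_cell = 7 * 3.343 * 6 * 7.874 = 1105.6 Wh
Step 2: t = E_pack / P = 1105.6 / 1856.2 = 0.5956 hr

0.5956 hr


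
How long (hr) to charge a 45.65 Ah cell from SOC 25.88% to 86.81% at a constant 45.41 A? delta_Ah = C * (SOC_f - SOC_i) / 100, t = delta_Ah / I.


Step 1: dSOC = 86.81% - 25.88% = 60.93%
Step 2: delta_Ah = 45.65 * 60.93 / 100 = 27.815 Ah
Step 3: t = 27.815 / 45.41 = 0.6125 hr

0.6125 hr


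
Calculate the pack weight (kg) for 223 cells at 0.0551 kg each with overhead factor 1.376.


Cell mass sum = 223 * 0.0551 = 12.287 kg
With overhead 1.376: m_pack = 12.287 * 1.376 = 16.91 kg

16.91 kg


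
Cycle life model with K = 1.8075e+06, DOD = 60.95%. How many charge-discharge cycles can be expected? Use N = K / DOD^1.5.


Step 1: DOD^1.5 = 60.95^1.5 = 475.84
Step 2: N = 1.8075e+06 / 475.84 = 3799 cycles

3799 cycles


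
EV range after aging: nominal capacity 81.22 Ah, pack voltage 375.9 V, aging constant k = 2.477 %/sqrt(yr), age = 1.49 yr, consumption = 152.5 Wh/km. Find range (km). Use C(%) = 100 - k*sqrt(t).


Step 1: capacity retention = 100 - 2.477 * sqrt(1.49) = 100 - 2.477 * 1.2207 = 96.976%
Step 2: C_now = 81.22 * 96.976/100 = 78.764 Ah
Step 3: E_pack = V * C_now = 375.9 * 78.764 = 29607 Wh
Step 4: range = E_pack / consumption = 29607 / 152.5 = 194.1 km

194.1 km


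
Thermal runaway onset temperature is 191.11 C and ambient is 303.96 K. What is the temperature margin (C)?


Convert: T_ambient = 303.96 K = 30.81 C
margin = 191.11 - 30.81 = 160.3 C

160.3 C


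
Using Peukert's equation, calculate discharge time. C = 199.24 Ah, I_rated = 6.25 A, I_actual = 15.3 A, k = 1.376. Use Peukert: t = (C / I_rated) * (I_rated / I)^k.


Step 1: t_rated = C / I_rated = 199.24 / 6.25 = 31.878 hr
Step 2: ratio = 6.25 / 15.3 = 0.4085
Step 3: ratio^k = 0.4085^1.376 = 0.29174
Step 4: t = t_rated * ratio^k = 31.878 * 0.29174 = 9.300 hr

9.300 hr


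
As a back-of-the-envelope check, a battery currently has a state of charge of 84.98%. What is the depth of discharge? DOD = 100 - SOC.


Complement of SOC: DOD = 100% - 84.98% = 15.02%

15.02%


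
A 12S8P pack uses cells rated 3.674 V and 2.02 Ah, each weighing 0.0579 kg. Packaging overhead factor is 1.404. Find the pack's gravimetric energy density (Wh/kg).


Step 1: V_pack = 12 * 3.674 = 44.088 V
Step 2: C_pack = 8 * 2.02 = 16.16 Ah
Step 3: E_pack = V_pack * C_pack = 44.088 * 16.16 = 712.46 Wh
Step 4: m_pack = 12 * 8 * 0.0579 * 1.404 = 7.804 kg
Step 5: ED = E_pack / m_pack = 712.46 / 7.804 = 91.29 Wh/kg

91.29 Wh/kg


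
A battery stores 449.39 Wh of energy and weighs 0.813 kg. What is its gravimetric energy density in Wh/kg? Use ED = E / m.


ED = E / m = 449.39 / 0.813 = 552.8 Wh/kg

552.8 Wh/kg


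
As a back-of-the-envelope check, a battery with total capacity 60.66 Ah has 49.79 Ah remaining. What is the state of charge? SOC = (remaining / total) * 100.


SOC% = 49.79 / 60.66 * 100 = 82.08%

82.08%


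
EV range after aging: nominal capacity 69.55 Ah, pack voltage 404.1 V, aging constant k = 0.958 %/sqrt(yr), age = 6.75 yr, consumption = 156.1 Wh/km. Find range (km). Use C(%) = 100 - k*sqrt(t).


Step 1: capacity retention = 100 - 0.958 * sqrt(6.75) = 100 - 0.958 * 2.5981 = 97.511%
Step 2: C_now = 69.55 * 97.511/100 = 67.819 Ah
Step 3: E_pack = V * C_now = 404.1 * 67.819 = 27406 Wh
Step 4: range = E_pack / consumption = 27406 / 156.1 = 175.6 km

175.6 km


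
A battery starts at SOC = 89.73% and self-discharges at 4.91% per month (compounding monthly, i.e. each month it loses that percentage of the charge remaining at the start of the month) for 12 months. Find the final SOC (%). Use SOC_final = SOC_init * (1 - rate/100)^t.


decay = (1 - 4.91/100)^12 = 0.54654
SOC_final = 89.73 * 0.54654 = 49.04%

49.04%


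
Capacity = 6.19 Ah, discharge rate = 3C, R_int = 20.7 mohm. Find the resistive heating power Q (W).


Convert: R = 20.7 mohm = 0.0207 ohm
Step 1: I = C_rate * capacity = 3 * 6.19 = 18.57 A
Step 2: Q = I^2 * R = 18.57^2 * 0.0207 = 344.84 * 0.0207 = 7.138 W

7.138 W


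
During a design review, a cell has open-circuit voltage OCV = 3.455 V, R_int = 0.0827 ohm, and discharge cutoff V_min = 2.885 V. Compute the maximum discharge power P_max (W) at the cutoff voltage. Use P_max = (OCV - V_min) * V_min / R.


dV = OCV - V_min = 0.57 V (so I_max = dV / R)
P_max = dV * V_min / R = 0.57 * 2.885 / 0.0827 = 19.88 W

19.88 W


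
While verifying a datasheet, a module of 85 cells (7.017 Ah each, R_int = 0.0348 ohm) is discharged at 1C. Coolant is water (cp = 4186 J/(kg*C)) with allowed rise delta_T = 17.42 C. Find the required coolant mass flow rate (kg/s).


Step 1: I = 1 * 7.017 = 7.017 A
Step 2: Q_cell = I^2 * R = 7.017^2 * 0.0348 = 1.7135 W
Step 3: Q_total = 85 * 1.7135 = 145.65 W
Step 4: m_dot = Q_total / (cp * dT) = 145.65 / (4186 * 17.42) = 0.001997 kg/s

0.001997 kg/s


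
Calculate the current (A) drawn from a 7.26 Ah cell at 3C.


I = C_rate * capacity = 3 * 7.26 = 21.78 A

21.78 A


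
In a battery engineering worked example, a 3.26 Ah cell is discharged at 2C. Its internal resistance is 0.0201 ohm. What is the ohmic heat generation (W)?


Step 1: I = C_rate * capacity = 2 * 3.26 = 6.52 A
Step 2: Q = I^2 * R = 6.52^2 * 0.0201 = 42.51 * 0.0201 = 0.8545 W

0.8545 W


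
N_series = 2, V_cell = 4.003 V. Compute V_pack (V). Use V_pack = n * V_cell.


V_pack = n * V_cell = 2 * 4.003 = 8.006 V

8.006 V


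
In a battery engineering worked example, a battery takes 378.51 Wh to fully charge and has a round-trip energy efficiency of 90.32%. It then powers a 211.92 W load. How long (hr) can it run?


Step 1: E_discharge = eta/100 * E_charge = 90.32/100 * 378.51 = 341.87 Wh
Step 2: t = E_discharge / P = 341.87 / 211.92 = 1.613 hr

1.613 hr


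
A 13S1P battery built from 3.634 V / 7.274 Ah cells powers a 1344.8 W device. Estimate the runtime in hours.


Step 1: E_pack = Ns * V_cell * Np * C_cell = 13 * 3.634 * 1 * 7.274 = 343.64 Wh
Step 2: t = E_pack / P = 343.64 / 1344.8 = 0.2555 hr

0.2555 hr


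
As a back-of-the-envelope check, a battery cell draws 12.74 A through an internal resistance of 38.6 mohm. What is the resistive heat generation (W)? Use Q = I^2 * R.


Convert: R = 38.6 mohm = 0.0386 ohm
Q = I^2 * R = 12.74^2 * 0.0386 = 6.265 W

6.265 W


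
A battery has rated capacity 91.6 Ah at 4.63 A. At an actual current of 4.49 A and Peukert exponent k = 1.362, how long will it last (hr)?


t_rated = C / I_rated = 91.6 / 4.63 = 19.784 hr
(I_rated/I)^k = (1.0312)^1.362 = 1.0427
t = t_rated * (I_rated/I)^k = 19.784 * 1.0427 = 20.63 hr

20.63 hr


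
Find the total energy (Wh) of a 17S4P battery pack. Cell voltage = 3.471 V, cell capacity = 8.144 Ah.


V_pack = 17 * 3.471 = 59.007 V
C_pack = 4 * 8.144 = 32.576 Ah
E = V_pack * C_pack = 59.007 * 32.576 = 1922 Wh

1922 Wh


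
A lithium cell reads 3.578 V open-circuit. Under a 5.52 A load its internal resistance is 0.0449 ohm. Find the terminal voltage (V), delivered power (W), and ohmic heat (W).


Step 1: V_terminal = OCV - I*R = 3.578 - 5.52 * 0.0449 = 3.3302 V
Step 2: P_out = V_terminal * I = 3.3302 * 5.52 = 18.38 W
Step 3: Q = I^2 * R = 5.52^2 * 0.0449 = 1.368 W

V=3.3302 V, P=18.38 W, Q=1.368 W


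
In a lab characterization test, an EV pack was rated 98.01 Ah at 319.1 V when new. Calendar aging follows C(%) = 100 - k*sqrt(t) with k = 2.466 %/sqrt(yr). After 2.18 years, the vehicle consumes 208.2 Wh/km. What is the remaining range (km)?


Step 1: capacity retention = 100 - 2.466 * sqrt(2.18) = 100 - 2.466 * 1.4765 = 96.359%
Step 2: C_now = 98.01 * 96.359/100 = 94.441 Ah
Step 3: E_pack = V * C_now = 319.1 * 94.441 = 30136 Wh
Step 4: range = E_pack / consumption = 30136 / 208.2 = 144.7 km

144.7 km


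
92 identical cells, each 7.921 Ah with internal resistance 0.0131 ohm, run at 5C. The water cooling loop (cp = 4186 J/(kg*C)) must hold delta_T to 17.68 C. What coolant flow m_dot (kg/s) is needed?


Step 1: I = 5 * 7.921 = 39.605 A
Step 2: Q_cell = I^2 * R = 39.605^2 * 0.0131 = 20.548 W
Step 3: Q_total = 92 * 20.548 = 1890.4 W
Step 4: m_dot = Q_total / (cp * dT) = 1890.4 / (4186 * 17.68) = 0.02554 kg/s

0.02554 kg/s


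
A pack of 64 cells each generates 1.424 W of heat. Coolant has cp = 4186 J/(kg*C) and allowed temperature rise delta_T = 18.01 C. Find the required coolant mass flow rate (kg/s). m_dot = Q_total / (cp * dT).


Step 1: Total heat Q = 64 * 1.424 W = 91.136 W
Step 2: denom = cp * dT = 4186 * 18.01 = 75390
Step 3: m_dot = 91.136 / 75390 = 0.001209 kg/s

0.001209 kg/s


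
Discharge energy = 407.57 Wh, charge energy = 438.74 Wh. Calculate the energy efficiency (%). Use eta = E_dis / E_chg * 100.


eta_e = E_dis / E_chg * 100 = 407.57 / 438.74 * 100 = 92.90%

92.90%


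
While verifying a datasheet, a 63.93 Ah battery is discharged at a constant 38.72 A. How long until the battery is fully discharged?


Runtime = 63.93 Ah / 38.72 A = 1.651 hr

1.651 hr
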